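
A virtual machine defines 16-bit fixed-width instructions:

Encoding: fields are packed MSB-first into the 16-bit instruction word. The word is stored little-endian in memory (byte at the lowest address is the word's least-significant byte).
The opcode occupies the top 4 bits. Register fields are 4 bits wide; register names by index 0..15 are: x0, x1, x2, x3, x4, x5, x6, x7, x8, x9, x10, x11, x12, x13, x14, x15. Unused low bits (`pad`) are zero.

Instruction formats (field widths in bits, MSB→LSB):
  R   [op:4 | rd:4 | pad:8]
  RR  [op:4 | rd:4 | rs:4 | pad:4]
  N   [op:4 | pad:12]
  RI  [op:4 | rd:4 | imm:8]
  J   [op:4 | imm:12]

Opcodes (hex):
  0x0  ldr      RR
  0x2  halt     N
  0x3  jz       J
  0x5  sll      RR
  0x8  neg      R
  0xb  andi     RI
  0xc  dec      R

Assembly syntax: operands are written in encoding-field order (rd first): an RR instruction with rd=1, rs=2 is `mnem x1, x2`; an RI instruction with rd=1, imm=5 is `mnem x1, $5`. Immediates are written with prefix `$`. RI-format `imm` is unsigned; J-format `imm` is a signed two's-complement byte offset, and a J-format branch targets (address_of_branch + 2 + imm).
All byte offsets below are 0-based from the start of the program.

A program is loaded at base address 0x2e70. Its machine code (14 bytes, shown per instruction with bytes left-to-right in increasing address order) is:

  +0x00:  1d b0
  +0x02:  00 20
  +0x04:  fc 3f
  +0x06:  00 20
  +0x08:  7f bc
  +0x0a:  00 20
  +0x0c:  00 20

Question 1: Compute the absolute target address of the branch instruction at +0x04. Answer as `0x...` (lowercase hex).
0x2e72

off 0x04: read fc 3f as little → 0x3ffc
  top 4b → 0x3 → jz [J]
  imm: (w>>0)&0xfff=0xffc (s12→-4) → $-4
  target = base 0x2e70 + off 0x04 + 2 + imm -4 = 0x2e72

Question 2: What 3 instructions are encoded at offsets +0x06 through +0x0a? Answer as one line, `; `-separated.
halt; andi x12, $127; halt

@+06  little-endian(00 20) = 0x2000
  opcode bits[15:12]=0x2: halt/N
@+08  little-endian(7f bc) = 0xbc7f
  opcode bits[15:12]=0xb: andi/RI
  rd: (w>>8)&0xf=0xc → x12
  imm: (w>>0)&0xff=0x7f → $127
@+0a  little-endian(00 20) = 0x2000
  opcode bits[15:12]=0x2: halt/N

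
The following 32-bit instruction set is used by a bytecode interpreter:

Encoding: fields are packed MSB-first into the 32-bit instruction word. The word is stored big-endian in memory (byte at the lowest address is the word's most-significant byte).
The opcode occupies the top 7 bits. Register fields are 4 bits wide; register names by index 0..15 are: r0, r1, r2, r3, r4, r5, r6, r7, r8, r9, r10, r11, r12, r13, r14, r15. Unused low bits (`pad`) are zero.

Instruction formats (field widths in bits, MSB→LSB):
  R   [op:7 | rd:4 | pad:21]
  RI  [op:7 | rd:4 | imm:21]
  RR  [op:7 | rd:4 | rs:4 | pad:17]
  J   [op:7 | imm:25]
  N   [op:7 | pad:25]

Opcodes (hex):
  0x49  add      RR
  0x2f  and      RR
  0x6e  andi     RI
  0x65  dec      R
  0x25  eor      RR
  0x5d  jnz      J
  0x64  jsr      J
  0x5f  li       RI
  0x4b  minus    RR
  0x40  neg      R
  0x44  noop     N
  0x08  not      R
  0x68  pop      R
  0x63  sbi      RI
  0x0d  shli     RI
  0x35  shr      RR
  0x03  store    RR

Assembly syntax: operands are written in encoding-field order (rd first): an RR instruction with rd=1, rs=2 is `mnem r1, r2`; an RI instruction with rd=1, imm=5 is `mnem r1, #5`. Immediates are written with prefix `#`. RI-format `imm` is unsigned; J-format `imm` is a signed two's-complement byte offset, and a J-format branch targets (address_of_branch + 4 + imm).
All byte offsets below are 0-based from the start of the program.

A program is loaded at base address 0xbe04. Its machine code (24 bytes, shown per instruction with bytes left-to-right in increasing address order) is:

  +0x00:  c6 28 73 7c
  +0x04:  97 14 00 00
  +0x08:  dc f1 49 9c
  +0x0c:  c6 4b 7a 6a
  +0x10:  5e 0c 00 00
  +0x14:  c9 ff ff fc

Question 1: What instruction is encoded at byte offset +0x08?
andi r7, #1132956

+0x08: dc f1 49 9c ⇒ word 0xdcf1499c (big)
  op=0xdcf1499c>>25=0x6e ⇒ andi (RI)
  rd@[24:21]=0x7 ⇒ r7
  imm@[20:0]=0x11499c ⇒ #1132956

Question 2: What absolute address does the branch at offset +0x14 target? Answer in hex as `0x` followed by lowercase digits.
0xbe18

[14] c9 ff ff fc → 0xc9fffffc
  opcode bits[31:25]=0x64: jsr/J
  imm@[24:0]=0x1fffffc (s25→-4) ⇒ #-4
  target = base 0xbe04 + off 0x14 + 4 + imm -4 = 0xbe18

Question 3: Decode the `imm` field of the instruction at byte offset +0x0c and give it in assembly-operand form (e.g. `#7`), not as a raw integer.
#752234

off 0x0c: read c6 4b 7a 6a as big → 0xc64b7a6a
  opcode bits[31:25]=0x63: sbi/RI
  rd: (w>>21)&0xf=0x2 → r2
  imm: (w>>0)&0x1fffff=0xb7a6a → #752234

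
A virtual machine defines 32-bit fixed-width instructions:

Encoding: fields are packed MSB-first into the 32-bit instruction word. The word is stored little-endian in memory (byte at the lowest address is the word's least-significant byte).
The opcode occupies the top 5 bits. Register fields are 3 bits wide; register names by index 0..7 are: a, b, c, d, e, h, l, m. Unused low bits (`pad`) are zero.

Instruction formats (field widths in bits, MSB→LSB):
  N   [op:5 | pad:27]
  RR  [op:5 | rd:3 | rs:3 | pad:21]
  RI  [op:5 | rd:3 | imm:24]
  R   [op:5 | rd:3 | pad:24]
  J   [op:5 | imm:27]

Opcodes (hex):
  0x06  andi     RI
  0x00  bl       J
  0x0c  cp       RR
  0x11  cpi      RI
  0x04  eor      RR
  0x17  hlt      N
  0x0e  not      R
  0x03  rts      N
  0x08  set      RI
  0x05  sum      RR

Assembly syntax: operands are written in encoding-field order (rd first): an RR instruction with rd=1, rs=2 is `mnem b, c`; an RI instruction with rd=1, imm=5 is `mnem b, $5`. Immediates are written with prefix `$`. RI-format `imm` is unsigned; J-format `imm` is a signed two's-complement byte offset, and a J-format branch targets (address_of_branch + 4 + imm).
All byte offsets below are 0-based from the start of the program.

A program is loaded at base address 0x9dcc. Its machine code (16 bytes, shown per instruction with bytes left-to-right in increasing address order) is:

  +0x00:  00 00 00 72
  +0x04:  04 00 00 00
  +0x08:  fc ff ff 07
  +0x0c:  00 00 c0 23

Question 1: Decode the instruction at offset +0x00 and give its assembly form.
off 0x00: read 00 00 00 72 as little → 0x72000000
  top 5b → 0xe → not [R]
  rd: (w>>24)&0x7=0x2 → c

not c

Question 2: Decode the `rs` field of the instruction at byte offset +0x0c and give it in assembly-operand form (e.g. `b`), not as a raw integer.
l

[0c] 00 00 c0 23 → 0x23c00000
  top 5b → 0x4 → eor [RR]
  rd: (w>>24)&0x7=0x3 → d
  rs: (w>>21)&0x7=0x6 → l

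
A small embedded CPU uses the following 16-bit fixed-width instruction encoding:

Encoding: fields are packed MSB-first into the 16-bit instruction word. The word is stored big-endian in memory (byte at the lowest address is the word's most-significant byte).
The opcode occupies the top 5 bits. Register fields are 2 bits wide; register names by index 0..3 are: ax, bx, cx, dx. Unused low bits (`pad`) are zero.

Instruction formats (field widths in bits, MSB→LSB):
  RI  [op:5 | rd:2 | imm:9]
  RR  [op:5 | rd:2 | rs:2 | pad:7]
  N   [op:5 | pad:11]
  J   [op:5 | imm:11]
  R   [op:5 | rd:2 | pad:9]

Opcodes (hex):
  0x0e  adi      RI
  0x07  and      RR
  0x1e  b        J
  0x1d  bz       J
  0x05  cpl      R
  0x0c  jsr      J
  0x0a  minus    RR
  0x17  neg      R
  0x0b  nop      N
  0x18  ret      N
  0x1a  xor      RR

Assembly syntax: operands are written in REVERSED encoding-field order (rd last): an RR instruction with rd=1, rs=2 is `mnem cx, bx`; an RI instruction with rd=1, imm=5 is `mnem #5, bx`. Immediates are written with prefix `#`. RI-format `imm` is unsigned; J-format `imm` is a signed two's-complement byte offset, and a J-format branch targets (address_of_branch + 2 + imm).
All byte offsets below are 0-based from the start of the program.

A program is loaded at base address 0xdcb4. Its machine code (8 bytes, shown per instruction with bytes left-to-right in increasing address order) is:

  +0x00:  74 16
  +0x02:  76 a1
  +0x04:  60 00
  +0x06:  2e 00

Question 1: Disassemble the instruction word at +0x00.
[00] 74 16 → 0x7416
  op=0x7416>>11=0xe ⇒ adi (RI)
  [10:9] rd=2 = cx
  [8:0] imm=22 = #22

adi #22, cx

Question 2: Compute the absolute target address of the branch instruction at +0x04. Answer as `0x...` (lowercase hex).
[04] 60 00 → 0x6000
  top 5b → 0xc → jsr [J]
  imm@[10:0]=0x0 ⇒ #0
  target = base 0xdcb4 + off 0x04 + 2 + imm 0 = 0xdcba

0xdcba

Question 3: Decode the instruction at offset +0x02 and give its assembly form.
adi #161, dx

@+02  big-endian(76 a1) = 0x76a1
  op=0x76a1>>11=0xe ⇒ adi (RI)
  rd@[10:9]=0x3 ⇒ dx
  imm@[8:0]=0xa1 ⇒ #161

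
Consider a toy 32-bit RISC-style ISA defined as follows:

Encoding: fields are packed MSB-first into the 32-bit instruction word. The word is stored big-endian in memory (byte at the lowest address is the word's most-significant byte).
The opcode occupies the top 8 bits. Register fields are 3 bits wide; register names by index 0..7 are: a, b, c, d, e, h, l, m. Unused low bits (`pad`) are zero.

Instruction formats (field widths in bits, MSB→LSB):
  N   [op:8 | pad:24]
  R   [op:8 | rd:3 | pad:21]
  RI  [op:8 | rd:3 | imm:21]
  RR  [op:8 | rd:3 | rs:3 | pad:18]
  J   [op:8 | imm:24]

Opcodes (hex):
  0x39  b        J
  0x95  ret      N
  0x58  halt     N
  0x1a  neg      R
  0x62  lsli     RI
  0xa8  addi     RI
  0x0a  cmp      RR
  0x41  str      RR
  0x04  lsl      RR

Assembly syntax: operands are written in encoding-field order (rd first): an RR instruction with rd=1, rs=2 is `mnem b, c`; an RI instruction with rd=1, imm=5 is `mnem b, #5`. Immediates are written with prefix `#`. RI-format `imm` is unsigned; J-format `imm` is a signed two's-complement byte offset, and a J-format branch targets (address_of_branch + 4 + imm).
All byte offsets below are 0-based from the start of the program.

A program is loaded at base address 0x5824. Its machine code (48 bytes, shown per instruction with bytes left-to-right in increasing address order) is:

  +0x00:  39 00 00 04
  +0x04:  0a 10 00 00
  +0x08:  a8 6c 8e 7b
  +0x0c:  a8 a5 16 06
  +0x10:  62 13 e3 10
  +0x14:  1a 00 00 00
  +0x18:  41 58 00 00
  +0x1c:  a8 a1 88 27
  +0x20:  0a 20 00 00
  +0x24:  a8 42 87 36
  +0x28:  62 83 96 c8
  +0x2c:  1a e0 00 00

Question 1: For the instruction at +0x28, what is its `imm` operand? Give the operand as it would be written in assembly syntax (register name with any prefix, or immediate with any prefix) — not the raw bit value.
[28] 62 83 96 c8 → 0x628396c8
  opcode bits[31:24]=0x62: lsli/RI
  [23:21] rd=4 = e
  [20:0] imm=235208 = #235208

#235208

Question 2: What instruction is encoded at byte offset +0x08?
addi d, #822907

[08] a8 6c 8e 7b → 0xa86c8e7b
  top 8b → 0xa8 → addi [RI]
  rd@[23:21]=0x3 ⇒ d
  imm@[20:0]=0xc8e7b ⇒ #822907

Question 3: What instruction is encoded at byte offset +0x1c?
addi h, #100391

@+1c  big-endian(a8 a1 88 27) = 0xa8a18827
  op=0xa8a18827>>24=0xa8 ⇒ addi (RI)
  [23:21] rd=5 = h
  [20:0] imm=100391 = #100391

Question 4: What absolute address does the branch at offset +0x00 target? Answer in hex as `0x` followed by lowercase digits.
0x582c

[00] 39 00 00 04 → 0x39000004
  top 8b → 0x39 → b [J]
  imm@[23:0]=0x4 ⇒ #4
  target = base 0x5824 + off 0x00 + 4 + imm 4 = 0x582c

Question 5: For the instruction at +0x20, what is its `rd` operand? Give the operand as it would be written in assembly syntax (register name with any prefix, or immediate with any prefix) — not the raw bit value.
@+20  big-endian(0a 20 00 00) = 0x0a200000
  opcode bits[31:24]=0xa: cmp/RR
  rd: (w>>21)&0x7=0x1 → b
  rs: (w>>18)&0x7=0x0 → a

b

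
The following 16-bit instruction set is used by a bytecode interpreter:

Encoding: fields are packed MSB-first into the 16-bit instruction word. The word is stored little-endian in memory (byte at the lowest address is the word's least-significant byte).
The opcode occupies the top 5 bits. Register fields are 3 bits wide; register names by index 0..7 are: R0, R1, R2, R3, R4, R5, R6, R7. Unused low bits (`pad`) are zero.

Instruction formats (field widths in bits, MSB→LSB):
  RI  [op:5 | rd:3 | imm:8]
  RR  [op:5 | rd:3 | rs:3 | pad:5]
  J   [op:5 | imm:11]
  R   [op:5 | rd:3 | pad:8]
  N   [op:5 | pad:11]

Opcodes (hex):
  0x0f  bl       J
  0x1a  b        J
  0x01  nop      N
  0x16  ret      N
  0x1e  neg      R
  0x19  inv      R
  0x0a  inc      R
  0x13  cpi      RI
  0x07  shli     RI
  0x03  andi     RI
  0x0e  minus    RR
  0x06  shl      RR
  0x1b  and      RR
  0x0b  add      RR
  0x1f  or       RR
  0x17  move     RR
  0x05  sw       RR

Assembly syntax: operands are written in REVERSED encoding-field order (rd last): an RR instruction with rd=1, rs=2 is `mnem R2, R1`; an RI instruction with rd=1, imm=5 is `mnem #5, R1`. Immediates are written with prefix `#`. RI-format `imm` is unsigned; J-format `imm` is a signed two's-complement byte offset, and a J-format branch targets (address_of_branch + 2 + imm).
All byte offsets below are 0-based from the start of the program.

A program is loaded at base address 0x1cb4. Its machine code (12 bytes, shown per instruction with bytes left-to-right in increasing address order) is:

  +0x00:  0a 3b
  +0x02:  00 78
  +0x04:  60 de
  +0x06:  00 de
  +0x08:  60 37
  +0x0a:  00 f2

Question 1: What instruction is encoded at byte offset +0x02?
bl #0

[02] 00 78 → 0x7800
  op=0x7800>>11=0xf ⇒ bl (J)
  imm@[10:0]=0x0 ⇒ #0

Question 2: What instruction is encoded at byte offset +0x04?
and R3, R6

@+04  little-endian(60 de) = 0xde60
  opcode bits[15:11]=0x1b: and/RR
  rd: (w>>8)&0x7=0x6 → R6
  rs: (w>>5)&0x7=0x3 → R3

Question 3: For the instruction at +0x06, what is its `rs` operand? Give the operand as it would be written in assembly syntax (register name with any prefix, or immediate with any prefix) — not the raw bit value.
off 0x06: read 00 de as little → 0xde00
  op=0xde00>>11=0x1b ⇒ and (RR)
  rd@[10:8]=0x6 ⇒ R6
  rs@[7:5]=0x0 ⇒ R0

R0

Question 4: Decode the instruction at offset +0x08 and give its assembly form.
shl R3, R7

[08] 60 37 → 0x3760
  op=0x3760>>11=0x6 ⇒ shl (RR)
  rd: (w>>8)&0x7=0x7 → R7
  rs: (w>>5)&0x7=0x3 → R3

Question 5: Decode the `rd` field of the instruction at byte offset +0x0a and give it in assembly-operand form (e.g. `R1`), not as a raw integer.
R2

off 0x0a: read 00 f2 as little → 0xf200
  op=0xf200>>11=0x1e ⇒ neg (R)
  rd@[10:8]=0x2 ⇒ R2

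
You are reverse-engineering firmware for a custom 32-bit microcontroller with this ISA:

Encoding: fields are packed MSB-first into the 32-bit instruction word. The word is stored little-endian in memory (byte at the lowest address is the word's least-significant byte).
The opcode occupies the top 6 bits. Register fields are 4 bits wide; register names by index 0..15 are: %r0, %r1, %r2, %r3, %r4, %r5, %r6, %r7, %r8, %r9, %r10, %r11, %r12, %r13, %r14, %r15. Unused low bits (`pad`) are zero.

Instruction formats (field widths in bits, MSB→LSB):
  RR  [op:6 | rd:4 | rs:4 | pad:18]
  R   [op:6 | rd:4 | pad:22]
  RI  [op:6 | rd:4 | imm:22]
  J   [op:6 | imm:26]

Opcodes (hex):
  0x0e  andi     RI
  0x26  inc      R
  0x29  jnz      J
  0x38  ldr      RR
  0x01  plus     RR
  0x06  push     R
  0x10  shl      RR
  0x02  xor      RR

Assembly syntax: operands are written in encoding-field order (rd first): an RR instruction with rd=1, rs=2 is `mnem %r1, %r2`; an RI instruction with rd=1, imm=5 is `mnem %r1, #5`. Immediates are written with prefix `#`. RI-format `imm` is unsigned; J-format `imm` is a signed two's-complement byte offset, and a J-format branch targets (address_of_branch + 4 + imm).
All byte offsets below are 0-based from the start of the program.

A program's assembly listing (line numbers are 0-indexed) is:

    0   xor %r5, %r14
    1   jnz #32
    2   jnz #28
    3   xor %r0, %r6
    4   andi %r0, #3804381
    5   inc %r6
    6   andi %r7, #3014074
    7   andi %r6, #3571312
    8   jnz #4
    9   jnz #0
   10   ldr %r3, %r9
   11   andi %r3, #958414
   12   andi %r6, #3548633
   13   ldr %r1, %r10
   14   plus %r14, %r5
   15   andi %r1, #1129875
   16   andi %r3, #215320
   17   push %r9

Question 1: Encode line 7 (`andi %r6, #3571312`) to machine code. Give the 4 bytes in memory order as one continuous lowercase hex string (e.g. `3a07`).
707eb639

line 7 (andi): pack op=0xe:6|rd=6:4|imm=3571312:22 = 0x39b67e70; little→ 70 7e b6 39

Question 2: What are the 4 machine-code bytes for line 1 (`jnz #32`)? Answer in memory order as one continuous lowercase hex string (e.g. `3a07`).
1. jnz fields op=0x29:6|imm=32:26 → word a4000020h → 20 00 00 a4

200000a4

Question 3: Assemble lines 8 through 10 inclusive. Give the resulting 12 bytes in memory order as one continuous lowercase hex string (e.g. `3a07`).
040000a4000000a40000e4e0

L8: jnz op=0x29:6|imm=4:26 ⇒ 0xa4000004 ⇒ little 04 00 00 a4
L9: jnz op=0x29:6|imm=0:26 ⇒ 0xa4000000 ⇒ little 00 00 00 a4
L10: ldr op=0x38:6|rd=3:4|rs=9:4|pad=0:18 ⇒ 0xe0e40000 ⇒ little 00 00 e4 e0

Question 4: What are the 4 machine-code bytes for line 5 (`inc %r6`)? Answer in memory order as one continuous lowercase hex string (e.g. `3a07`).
5. inc fields op=0x26:6|rd=6:4|pad=0:22 → word 99800000h → 00 00 80 99

00008099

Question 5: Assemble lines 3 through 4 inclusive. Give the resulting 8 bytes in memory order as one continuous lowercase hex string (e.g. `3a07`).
line 3 (xor): pack op=0x2:6|rd=0:4|rs=6:4|pad=0:18 = 0x08180000; little→ 00 00 18 08
line 4 (andi): pack op=0xe:6|rd=0:4|imm=3804381:22 = 0x383a0cdd; little→ dd 0c 3a 38

00001808dd0c3a38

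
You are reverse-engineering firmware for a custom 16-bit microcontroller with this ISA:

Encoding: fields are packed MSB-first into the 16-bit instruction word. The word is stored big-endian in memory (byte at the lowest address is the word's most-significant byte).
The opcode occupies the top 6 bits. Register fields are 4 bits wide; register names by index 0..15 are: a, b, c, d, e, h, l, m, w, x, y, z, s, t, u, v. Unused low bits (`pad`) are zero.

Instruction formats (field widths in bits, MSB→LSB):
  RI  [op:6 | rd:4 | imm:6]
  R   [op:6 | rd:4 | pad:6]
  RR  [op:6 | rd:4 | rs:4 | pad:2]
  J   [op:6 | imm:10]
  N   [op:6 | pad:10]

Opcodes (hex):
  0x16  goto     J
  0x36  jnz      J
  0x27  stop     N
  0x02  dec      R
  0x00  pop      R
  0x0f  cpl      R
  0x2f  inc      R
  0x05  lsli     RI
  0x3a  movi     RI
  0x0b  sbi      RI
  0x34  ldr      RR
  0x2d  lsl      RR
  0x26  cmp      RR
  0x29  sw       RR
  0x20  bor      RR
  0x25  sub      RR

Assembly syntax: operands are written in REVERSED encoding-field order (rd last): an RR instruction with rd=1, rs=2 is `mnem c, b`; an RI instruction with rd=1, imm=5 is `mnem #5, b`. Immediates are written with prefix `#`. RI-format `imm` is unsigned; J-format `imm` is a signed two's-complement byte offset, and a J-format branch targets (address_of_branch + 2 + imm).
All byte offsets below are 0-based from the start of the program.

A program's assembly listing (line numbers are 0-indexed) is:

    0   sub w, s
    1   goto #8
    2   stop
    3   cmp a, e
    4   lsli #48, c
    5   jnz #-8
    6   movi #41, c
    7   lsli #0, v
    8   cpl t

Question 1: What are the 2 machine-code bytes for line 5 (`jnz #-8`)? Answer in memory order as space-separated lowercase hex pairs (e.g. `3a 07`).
db f8

line 5 (jnz): pack op=0x36:6|imm=-8:10 = 0xdbf8; big→ db f8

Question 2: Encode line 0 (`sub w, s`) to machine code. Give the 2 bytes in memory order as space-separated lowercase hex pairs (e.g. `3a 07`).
line 0 (sub): pack op=0x25:6|rd=12:4|rs=8:4|pad=0:2 = 0x9720; big→ 97 20

97 20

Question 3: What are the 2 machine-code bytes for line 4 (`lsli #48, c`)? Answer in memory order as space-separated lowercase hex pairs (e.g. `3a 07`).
4. lsli fields op=0x5:6|rd=2:4|imm=48:6 → word 14b0h → 14 b0

14 b0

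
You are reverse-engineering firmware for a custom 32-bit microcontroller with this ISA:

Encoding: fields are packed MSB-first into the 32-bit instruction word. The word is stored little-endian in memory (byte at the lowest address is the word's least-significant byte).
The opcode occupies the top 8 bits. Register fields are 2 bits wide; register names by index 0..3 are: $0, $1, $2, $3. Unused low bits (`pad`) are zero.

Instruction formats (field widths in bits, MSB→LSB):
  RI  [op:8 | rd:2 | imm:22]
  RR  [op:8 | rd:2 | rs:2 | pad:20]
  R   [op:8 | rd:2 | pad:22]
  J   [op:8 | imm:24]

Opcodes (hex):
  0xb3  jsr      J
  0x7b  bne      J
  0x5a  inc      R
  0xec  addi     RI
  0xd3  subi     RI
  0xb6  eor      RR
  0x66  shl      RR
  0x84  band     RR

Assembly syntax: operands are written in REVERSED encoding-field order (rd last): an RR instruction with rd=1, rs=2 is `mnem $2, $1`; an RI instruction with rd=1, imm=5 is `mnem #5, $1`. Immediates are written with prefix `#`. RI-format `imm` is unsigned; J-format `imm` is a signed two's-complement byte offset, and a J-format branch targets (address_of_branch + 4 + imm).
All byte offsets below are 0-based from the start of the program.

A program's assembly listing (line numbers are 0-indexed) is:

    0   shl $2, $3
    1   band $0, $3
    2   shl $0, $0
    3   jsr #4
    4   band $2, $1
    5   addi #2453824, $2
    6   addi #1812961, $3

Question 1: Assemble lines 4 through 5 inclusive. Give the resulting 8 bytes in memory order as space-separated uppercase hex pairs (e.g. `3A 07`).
line 4 (band): pack op=0x84:8|rd=1:2|rs=2:2|pad=0:20 = 0x84600000; little→ 00 00 60 84
line 5 (addi): pack op=0xec:8|rd=2:2|imm=2453824:22 = 0xeca57140; little→ 40 71 a5 ec

00 00 60 84 40 71 A5 EC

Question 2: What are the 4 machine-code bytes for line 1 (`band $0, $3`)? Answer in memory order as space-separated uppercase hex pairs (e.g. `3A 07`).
1. band fields op=0x84:8|rd=3:2|rs=0:2|pad=0:20 → word 84c00000h → 00 00 c0 84

00 00 C0 84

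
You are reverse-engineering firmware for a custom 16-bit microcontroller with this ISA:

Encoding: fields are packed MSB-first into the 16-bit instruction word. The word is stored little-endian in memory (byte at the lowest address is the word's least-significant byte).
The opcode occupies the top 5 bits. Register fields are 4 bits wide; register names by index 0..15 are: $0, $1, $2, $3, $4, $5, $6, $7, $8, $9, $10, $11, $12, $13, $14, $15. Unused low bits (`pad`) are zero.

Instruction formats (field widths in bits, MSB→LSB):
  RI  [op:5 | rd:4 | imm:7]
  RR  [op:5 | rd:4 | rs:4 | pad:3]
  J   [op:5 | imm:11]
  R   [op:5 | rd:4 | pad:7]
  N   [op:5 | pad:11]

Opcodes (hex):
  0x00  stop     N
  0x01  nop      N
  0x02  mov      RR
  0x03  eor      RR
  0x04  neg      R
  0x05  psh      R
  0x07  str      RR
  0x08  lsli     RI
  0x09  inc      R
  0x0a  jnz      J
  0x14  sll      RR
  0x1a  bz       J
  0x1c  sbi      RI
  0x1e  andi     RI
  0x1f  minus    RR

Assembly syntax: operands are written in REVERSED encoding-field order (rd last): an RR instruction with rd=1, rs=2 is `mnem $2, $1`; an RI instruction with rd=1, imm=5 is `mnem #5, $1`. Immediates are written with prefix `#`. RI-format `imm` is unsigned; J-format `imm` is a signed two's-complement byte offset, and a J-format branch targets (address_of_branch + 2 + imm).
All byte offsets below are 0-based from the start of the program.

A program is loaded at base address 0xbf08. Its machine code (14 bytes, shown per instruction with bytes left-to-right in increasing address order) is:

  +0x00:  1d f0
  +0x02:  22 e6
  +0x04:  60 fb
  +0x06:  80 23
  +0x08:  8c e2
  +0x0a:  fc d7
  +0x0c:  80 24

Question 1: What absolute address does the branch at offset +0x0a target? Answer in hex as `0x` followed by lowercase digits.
0xbf10

@+0a  little-endian(fc d7) = 0xd7fc
  op=0xd7fc>>11=0x1a ⇒ bz (J)
  imm: (w>>0)&0x7ff=0x7fc (s11→-4) → #-4
  target = base 0xbf08 + off 0x0a + 2 + imm -4 = 0xbf10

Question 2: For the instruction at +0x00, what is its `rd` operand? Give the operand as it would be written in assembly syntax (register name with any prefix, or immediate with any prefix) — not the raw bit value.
$0

+0x00: 1d f0 ⇒ word 0xf01d (little)
  op=0xf01d>>11=0x1e ⇒ andi (RI)
  rd@[10:7]=0x0 ⇒ $0
  imm@[6:0]=0x1d ⇒ #29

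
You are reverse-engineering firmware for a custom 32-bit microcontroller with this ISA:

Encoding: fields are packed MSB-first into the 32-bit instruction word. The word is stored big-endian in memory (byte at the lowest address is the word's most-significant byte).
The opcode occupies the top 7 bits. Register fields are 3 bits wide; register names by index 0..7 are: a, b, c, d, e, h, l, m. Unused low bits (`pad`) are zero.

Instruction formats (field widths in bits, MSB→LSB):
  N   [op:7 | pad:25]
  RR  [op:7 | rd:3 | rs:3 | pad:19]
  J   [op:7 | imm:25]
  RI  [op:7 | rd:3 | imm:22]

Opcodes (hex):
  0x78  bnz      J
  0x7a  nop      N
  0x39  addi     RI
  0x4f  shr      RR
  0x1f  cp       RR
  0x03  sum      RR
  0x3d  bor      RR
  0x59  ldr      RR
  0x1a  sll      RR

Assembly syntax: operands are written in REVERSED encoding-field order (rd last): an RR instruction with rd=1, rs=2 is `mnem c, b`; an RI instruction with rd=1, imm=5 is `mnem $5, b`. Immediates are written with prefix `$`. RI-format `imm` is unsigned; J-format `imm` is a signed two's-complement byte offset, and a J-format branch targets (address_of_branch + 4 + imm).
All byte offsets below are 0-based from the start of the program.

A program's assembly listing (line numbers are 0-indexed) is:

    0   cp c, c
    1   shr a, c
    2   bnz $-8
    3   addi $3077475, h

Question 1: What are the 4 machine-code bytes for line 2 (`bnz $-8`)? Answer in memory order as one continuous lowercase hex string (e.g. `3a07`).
line 2 (bnz): pack op=0x78:7|imm=-8:25 = 0xf1fffff8; big→ f1 ff ff f8

f1fffff8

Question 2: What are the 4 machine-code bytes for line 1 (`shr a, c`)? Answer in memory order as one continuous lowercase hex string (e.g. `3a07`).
9e800000

line 1 (shr): pack op=0x4f:7|rd=2:3|rs=0:3|pad=0:19 = 0x9e800000; big→ 9e 80 00 00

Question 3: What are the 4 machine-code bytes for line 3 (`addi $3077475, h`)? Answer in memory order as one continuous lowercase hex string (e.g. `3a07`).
736ef563

L3: addi op=0x39:7|rd=5:3|imm=3077475:22 ⇒ 0x736ef563 ⇒ big 73 6e f5 63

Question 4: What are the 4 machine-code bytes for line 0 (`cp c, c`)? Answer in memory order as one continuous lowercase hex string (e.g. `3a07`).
3e900000

line 0 (cp): pack op=0x1f:7|rd=2:3|rs=2:3|pad=0:19 = 0x3e900000; big→ 3e 90 00 00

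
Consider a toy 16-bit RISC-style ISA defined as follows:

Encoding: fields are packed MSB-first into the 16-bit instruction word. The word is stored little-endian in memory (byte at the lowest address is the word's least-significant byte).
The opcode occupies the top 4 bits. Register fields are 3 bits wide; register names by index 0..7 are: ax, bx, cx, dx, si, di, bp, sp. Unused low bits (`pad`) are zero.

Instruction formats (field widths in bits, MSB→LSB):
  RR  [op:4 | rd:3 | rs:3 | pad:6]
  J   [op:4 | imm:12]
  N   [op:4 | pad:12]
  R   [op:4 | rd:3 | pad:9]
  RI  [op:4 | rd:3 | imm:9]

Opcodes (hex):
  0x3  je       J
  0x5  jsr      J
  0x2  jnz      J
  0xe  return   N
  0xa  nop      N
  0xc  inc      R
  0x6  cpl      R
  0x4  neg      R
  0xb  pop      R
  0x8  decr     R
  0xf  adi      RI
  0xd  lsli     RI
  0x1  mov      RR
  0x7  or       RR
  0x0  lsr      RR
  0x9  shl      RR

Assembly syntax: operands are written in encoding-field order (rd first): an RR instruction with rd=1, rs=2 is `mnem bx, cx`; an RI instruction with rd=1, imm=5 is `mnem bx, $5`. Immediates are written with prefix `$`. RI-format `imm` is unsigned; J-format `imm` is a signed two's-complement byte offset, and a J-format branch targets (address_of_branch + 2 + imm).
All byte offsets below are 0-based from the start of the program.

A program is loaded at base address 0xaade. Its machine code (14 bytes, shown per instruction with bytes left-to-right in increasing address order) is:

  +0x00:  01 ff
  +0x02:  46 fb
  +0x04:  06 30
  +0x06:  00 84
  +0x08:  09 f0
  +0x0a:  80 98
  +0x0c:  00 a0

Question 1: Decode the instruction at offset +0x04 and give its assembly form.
@+04  little-endian(06 30) = 0x3006
  opcode bits[15:12]=0x3: je/J
  imm@[11:0]=0x6 ⇒ $6

je $6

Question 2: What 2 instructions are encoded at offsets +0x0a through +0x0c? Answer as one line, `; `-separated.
@+0a  little-endian(80 98) = 0x9880
  top 4b → 0x9 → shl [RR]
  rd@[11:9]=0x4 ⇒ si
  rs@[8:6]=0x2 ⇒ cx
@+0c  little-endian(00 a0) = 0xa000
  top 4b → 0xa → nop [N]

shl si, cx; nop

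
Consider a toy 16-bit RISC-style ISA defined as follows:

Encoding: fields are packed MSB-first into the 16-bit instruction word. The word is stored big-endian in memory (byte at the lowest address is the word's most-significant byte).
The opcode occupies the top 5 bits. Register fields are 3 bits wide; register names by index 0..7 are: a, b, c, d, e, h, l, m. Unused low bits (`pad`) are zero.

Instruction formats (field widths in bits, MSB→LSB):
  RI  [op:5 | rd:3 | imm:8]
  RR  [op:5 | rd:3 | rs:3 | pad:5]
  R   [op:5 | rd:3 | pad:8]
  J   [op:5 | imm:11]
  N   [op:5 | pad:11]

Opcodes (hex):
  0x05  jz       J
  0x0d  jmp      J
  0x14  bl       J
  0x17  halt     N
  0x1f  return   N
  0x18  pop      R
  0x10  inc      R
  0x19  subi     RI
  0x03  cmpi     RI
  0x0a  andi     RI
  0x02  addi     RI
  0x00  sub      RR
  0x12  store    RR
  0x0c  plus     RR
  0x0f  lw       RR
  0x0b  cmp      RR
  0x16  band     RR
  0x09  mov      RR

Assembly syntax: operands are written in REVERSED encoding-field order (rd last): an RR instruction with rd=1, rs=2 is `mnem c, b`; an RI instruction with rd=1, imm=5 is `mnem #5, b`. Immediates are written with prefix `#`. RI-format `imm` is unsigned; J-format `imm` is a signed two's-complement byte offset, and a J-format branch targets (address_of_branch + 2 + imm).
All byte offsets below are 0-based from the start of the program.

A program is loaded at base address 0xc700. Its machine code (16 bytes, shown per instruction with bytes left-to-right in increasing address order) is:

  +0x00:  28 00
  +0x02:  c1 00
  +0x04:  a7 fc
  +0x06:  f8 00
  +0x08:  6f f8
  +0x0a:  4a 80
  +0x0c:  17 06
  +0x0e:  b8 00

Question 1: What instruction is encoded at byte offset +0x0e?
halt

[0e] b8 00 → 0xb800
  top 5b → 0x17 → halt [N]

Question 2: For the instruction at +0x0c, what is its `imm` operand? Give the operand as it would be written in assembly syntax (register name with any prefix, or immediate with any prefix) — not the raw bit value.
@+0c  big-endian(17 06) = 0x1706
  opcode bits[15:11]=0x2: addi/RI
  rd: (w>>8)&0x7=0x7 → m
  imm: (w>>0)&0xff=0x6 → #6

#6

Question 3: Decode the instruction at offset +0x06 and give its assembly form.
return

off 0x06: read f8 00 as big → 0xf800
  top 5b → 0x1f → return [N]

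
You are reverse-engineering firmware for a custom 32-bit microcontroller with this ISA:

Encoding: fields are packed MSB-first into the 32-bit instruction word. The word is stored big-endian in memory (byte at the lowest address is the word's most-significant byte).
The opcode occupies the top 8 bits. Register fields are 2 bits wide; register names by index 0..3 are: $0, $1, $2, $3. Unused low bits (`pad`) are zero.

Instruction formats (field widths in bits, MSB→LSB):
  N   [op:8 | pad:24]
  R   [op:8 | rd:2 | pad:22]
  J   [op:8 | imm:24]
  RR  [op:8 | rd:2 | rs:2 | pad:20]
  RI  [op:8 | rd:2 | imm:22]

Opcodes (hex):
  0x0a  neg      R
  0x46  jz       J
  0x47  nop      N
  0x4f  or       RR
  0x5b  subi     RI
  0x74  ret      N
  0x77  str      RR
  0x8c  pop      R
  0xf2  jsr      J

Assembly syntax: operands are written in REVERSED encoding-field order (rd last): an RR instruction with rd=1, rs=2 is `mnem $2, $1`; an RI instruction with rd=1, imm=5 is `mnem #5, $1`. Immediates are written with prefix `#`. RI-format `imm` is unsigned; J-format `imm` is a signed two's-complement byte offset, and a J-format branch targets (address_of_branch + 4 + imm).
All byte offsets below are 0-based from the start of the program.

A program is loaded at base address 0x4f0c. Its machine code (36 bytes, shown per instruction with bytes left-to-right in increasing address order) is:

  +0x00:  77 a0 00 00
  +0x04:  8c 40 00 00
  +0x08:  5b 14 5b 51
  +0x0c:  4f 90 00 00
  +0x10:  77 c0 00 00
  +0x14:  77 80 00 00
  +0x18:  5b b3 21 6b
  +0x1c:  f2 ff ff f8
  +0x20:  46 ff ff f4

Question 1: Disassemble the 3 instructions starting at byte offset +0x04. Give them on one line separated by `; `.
pop $1; subi #1334097, $0; or $1, $2

+0x04: 8c 40 00 00 ⇒ word 0x8c400000 (big)
  top 8b → 0x8c → pop [R]
  rd: (w>>22)&0x3=0x1 → $1
+0x08: 5b 14 5b 51 ⇒ word 0x5b145b51 (big)
  top 8b → 0x5b → subi [RI]
  rd: (w>>22)&0x3=0x0 → $0
  imm: (w>>0)&0x3fffff=0x145b51 → #1334097
+0x0c: 4f 90 00 00 ⇒ word 0x4f900000 (big)
  top 8b → 0x4f → or [RR]
  rd: (w>>22)&0x3=0x2 → $2
  rs: (w>>20)&0x3=0x1 → $1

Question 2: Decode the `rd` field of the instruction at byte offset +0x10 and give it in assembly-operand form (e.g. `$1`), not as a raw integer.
$3

[10] 77 c0 00 00 → 0x77c00000
  opcode bits[31:24]=0x77: str/RR
  rd: (w>>22)&0x3=0x3 → $3
  rs: (w>>20)&0x3=0x0 → $0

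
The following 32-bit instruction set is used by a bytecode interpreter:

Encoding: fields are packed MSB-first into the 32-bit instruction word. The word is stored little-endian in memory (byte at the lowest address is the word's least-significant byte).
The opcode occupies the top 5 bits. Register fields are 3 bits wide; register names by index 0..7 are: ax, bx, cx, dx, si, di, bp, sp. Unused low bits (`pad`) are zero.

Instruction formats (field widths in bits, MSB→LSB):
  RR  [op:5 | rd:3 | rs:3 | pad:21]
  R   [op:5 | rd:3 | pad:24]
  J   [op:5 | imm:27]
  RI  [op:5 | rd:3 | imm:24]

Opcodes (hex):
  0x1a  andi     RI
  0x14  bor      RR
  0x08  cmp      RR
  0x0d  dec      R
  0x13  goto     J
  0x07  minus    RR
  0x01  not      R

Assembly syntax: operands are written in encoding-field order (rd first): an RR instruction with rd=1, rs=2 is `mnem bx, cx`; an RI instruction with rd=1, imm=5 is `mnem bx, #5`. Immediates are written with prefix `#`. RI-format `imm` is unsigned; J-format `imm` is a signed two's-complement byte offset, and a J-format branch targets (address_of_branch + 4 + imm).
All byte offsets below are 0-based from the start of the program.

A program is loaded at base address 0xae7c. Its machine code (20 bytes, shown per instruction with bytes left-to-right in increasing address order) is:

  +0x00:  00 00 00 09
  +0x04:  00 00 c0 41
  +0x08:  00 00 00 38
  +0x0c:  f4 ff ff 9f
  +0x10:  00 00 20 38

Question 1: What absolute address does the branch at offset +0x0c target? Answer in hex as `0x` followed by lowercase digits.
0xae80

+0x0c: f4 ff ff 9f ⇒ word 0x9ffffff4 (little)
  top 5b → 0x13 → goto [J]
  imm: (w>>0)&0x7ffffff=0x7fffff4 (s27→-12) → #-12
  target = base 0xae7c + off 0x0c + 4 + imm -12 = 0xae80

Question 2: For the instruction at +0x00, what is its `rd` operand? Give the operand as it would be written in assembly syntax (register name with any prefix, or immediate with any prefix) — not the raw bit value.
bx

@+00  little-endian(00 00 00 09) = 0x09000000
  opcode bits[31:27]=0x1: not/R
  rd@[26:24]=0x1 ⇒ bx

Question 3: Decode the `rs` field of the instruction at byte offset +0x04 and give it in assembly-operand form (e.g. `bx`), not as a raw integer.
bp

@+04  little-endian(00 00 c0 41) = 0x41c00000
  op=0x41c00000>>27=0x8 ⇒ cmp (RR)
  rd: (w>>24)&0x7=0x1 → bx
  rs: (w>>21)&0x7=0x6 → bp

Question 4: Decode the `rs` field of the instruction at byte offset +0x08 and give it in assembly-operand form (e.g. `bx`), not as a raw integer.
off 0x08: read 00 00 00 38 as little → 0x38000000
  opcode bits[31:27]=0x7: minus/RR
  rd: (w>>24)&0x7=0x0 → ax
  rs: (w>>21)&0x7=0x0 → ax

ax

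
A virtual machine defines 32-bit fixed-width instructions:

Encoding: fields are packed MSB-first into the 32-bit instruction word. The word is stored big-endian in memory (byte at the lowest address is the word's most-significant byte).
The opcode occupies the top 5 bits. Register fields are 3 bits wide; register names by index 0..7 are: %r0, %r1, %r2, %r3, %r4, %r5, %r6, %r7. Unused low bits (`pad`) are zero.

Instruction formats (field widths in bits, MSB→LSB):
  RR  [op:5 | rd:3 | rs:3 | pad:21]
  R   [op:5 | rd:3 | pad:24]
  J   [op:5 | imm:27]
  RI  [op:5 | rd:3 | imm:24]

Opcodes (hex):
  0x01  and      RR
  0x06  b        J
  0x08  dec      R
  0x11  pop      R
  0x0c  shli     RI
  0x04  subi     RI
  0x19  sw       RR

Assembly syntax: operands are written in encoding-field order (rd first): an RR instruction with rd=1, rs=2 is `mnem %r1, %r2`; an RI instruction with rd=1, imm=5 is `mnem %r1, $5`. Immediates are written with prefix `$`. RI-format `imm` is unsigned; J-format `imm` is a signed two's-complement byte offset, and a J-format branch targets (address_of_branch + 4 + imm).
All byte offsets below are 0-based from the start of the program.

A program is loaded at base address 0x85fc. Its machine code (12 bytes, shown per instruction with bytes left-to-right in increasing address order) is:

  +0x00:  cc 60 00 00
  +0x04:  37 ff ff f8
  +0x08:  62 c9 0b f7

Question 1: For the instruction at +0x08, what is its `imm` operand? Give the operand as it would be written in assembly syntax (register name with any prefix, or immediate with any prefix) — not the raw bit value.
$13175799

@+08  big-endian(62 c9 0b f7) = 0x62c90bf7
  opcode bits[31:27]=0xc: shli/RI
  rd: (w>>24)&0x7=0x2 → %r2
  imm: (w>>0)&0xffffff=0xc90bf7 → $13175799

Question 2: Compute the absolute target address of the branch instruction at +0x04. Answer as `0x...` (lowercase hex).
[04] 37 ff ff f8 → 0x37fffff8
  op=0x37fffff8>>27=0x6 ⇒ b (J)
  [26:0] imm=134217720 (s27→-8) = $-8
  target = base 0x85fc + off 0x04 + 4 + imm -8 = 0x85fc

0x85fc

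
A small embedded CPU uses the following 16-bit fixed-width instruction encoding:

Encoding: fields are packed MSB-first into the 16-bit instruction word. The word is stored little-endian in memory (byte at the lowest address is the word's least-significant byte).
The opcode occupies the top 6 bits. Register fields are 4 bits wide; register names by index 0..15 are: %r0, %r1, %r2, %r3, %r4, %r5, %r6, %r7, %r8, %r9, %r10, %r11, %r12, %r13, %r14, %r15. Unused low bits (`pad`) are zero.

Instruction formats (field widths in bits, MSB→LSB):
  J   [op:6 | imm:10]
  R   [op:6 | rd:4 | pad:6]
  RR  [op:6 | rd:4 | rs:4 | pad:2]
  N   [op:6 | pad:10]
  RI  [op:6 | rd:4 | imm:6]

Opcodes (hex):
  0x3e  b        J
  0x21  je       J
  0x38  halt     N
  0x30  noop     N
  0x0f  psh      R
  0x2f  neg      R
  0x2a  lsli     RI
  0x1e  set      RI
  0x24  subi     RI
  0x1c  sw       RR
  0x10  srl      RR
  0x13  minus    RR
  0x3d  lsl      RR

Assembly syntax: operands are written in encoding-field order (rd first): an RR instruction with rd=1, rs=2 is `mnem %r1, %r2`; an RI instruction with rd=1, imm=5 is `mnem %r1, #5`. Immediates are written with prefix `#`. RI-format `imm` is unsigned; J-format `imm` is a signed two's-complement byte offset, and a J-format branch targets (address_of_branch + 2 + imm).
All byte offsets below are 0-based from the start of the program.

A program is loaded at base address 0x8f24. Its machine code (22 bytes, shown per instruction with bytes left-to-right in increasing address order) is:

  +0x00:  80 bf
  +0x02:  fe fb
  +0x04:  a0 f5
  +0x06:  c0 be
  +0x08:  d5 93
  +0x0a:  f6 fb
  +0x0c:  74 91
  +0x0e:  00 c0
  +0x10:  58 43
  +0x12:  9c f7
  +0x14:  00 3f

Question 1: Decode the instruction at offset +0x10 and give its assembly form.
@+10  little-endian(58 43) = 0x4358
  top 6b → 0x10 → srl [RR]
  [9:6] rd=13 = %r13
  [5:2] rs=6 = %r6

srl %r13, %r6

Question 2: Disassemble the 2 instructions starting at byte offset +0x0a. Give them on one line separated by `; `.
b #-10; subi %r5, #52

off 0x0a: read f6 fb as little → 0xfbf6
  top 6b → 0x3e → b [J]
  imm@[9:0]=0x3f6 (s10→-10) ⇒ #-10
off 0x0c: read 74 91 as little → 0x9174
  top 6b → 0x24 → subi [RI]
  rd@[9:6]=0x5 ⇒ %r5
  imm@[5:0]=0x34 ⇒ #52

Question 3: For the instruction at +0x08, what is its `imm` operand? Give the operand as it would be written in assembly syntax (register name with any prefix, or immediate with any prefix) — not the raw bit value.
#21

off 0x08: read d5 93 as little → 0x93d5
  opcode bits[15:10]=0x24: subi/RI
  rd: (w>>6)&0xf=0xf → %r15
  imm: (w>>0)&0x3f=0x15 → #21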